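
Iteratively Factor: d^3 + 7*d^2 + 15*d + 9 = (d + 3)*(d^2 + 4*d + 3) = (d + 3)^2*(d + 1)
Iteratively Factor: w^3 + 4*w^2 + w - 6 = (w - 1)*(w^2 + 5*w + 6) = (w - 1)*(w + 3)*(w + 2)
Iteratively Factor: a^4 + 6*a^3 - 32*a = (a)*(a^3 + 6*a^2 - 32) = a*(a + 4)*(a^2 + 2*a - 8) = a*(a + 4)^2*(a - 2)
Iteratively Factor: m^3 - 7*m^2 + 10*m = (m - 5)*(m^2 - 2*m) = m*(m - 5)*(m - 2)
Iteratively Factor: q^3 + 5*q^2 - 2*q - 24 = (q + 3)*(q^2 + 2*q - 8) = (q - 2)*(q + 3)*(q + 4)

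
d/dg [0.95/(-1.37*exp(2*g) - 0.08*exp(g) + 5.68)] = (2.603*exp(g) + 0.076)*exp(g)/(1.37*exp(2*g) + 0.08*exp(g) - 5.68)^2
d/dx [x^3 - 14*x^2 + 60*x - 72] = 3*x^2 - 28*x + 60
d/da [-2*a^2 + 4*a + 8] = 4 - 4*a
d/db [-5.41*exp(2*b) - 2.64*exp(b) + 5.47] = (-10.82*exp(b) - 2.64)*exp(b)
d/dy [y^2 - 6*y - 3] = 2*y - 6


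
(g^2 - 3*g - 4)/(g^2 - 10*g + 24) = (g + 1)/(g - 6)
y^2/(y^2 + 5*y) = y/(y + 5)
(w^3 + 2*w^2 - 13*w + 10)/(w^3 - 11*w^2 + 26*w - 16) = (w + 5)/(w - 8)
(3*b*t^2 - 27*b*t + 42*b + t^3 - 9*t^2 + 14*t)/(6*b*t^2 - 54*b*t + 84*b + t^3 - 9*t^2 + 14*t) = (3*b + t)/(6*b + t)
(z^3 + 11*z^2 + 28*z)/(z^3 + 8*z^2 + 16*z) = (z + 7)/(z + 4)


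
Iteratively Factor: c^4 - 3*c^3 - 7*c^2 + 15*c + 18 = (c + 2)*(c^3 - 5*c^2 + 3*c + 9) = (c + 1)*(c + 2)*(c^2 - 6*c + 9) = (c - 3)*(c + 1)*(c + 2)*(c - 3)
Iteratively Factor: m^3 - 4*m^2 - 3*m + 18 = (m - 3)*(m^2 - m - 6) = (m - 3)^2*(m + 2)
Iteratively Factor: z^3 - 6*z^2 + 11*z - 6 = (z - 2)*(z^2 - 4*z + 3) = (z - 3)*(z - 2)*(z - 1)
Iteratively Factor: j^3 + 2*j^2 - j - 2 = (j - 1)*(j^2 + 3*j + 2) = (j - 1)*(j + 1)*(j + 2)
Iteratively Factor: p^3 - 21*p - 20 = (p + 1)*(p^2 - p - 20) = (p + 1)*(p + 4)*(p - 5)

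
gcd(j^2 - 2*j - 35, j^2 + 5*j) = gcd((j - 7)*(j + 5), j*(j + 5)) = j + 5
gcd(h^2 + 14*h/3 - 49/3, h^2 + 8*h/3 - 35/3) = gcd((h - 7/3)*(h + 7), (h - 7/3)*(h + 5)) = h - 7/3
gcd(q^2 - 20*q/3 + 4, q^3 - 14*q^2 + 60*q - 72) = q - 6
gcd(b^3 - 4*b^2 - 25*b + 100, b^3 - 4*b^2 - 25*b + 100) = b^3 - 4*b^2 - 25*b + 100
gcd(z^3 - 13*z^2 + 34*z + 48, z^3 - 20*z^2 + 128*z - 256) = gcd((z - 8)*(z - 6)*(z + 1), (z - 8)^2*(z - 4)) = z - 8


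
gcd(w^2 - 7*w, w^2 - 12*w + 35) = w - 7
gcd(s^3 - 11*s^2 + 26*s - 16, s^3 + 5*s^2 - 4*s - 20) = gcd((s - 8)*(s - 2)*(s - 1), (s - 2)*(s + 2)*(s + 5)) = s - 2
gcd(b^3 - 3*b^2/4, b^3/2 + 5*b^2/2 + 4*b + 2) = 1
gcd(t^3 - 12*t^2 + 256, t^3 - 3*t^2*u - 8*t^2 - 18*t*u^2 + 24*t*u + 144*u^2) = t - 8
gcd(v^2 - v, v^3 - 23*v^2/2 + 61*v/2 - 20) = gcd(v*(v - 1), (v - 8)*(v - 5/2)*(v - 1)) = v - 1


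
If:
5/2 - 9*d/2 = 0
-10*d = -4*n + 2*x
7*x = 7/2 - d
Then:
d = 5/9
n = 403/252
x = 53/126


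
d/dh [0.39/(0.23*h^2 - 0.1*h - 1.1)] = (0.039 - 0.1794*h)/(-0.23*h^2 + 0.1*h + 1.1)^2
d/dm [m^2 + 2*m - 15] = 2*m + 2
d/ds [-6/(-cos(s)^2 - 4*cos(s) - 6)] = 12*(cos(s) + 2)*sin(s)/(cos(s)^2 + 4*cos(s) + 6)^2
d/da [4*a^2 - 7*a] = 8*a - 7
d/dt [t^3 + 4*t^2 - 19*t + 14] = 3*t^2 + 8*t - 19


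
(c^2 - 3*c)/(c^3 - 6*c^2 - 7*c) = (3 - c)/(-c^2 + 6*c + 7)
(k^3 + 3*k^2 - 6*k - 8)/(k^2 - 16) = (k^2 - k - 2)/(k - 4)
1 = 1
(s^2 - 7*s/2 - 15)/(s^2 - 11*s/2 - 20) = (s - 6)/(s - 8)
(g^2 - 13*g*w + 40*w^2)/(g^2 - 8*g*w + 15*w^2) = (-g + 8*w)/(-g + 3*w)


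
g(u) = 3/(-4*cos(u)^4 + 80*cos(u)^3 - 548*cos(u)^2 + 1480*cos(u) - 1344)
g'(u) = 3*(-16*sin(u)*cos(u)^3 + 240*sin(u)*cos(u)^2 - 1096*sin(u)*cos(u) + 1480*sin(u))/(-4*cos(u)^4 + 80*cos(u)^3 - 548*cos(u)^2 + 1480*cos(u) - 1344)^2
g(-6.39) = -0.01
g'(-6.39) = -0.00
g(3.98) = -0.00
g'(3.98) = -0.00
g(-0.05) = -0.01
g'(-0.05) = -0.00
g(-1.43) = -0.00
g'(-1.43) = -0.00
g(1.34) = -0.00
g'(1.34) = 0.00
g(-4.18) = -0.00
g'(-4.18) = 0.00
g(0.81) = -0.01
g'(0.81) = 0.01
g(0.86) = -0.01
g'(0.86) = 0.01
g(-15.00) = 0.00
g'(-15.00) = 0.00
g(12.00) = -0.00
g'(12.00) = -0.00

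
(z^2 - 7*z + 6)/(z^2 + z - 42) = (z - 1)/(z + 7)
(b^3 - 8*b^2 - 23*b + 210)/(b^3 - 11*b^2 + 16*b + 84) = (b + 5)/(b + 2)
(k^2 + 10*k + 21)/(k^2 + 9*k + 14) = (k + 3)/(k + 2)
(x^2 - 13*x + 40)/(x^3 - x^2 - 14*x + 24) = (x^2 - 13*x + 40)/(x^3 - x^2 - 14*x + 24)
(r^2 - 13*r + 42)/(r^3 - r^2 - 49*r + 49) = (r - 6)/(r^2 + 6*r - 7)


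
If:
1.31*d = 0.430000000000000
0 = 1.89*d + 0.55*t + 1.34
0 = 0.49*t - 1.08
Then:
No Solution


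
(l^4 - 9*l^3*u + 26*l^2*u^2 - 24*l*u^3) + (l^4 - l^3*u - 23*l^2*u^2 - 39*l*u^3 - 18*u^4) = 2*l^4 - 10*l^3*u + 3*l^2*u^2 - 63*l*u^3 - 18*u^4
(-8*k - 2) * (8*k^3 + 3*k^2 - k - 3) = -64*k^4 - 40*k^3 + 2*k^2 + 26*k + 6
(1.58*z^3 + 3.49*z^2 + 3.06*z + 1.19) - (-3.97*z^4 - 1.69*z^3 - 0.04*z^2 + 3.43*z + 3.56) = 3.97*z^4 + 3.27*z^3 + 3.53*z^2 - 0.37*z - 2.37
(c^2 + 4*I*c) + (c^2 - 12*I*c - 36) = 2*c^2 - 8*I*c - 36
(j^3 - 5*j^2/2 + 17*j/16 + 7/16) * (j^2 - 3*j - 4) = j^5 - 11*j^4/2 + 73*j^3/16 + 29*j^2/4 - 89*j/16 - 7/4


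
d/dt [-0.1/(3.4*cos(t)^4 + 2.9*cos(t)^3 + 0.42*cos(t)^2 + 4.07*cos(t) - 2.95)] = -(1.36*cos(t)^3 + 0.87*cos(t)^2 + 0.0840000000000001*cos(t) + 0.407)*sin(t)/(3.4*cos(t)^4 + 2.9*cos(t)^3 + 0.42*cos(t)^2 + 4.07*cos(t) - 2.95)^2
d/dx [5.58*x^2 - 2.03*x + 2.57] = 11.16*x - 2.03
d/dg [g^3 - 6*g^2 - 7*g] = 3*g^2 - 12*g - 7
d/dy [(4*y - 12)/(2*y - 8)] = -2/(y - 4)^2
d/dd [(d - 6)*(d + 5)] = 2*d - 1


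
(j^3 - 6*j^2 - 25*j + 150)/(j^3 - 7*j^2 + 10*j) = (j^2 - j - 30)/(j*(j - 2))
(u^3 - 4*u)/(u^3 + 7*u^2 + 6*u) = (u^2 - 4)/(u^2 + 7*u + 6)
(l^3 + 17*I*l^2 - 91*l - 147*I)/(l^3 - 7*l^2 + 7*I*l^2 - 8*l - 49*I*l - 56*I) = (l^2 + 10*I*l - 21)/(l^2 - 7*l - 8)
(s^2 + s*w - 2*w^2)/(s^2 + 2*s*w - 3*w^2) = (s + 2*w)/(s + 3*w)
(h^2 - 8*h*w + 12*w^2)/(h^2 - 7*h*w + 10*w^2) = (-h + 6*w)/(-h + 5*w)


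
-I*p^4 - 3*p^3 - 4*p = p*(p - 2*I)^2*(-I*p + 1)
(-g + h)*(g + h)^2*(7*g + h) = -7*g^4 - 8*g^3*h + 6*g^2*h^2 + 8*g*h^3 + h^4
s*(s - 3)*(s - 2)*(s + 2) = s^4 - 3*s^3 - 4*s^2 + 12*s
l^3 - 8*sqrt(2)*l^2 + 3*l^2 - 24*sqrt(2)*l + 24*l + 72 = (l + 3)*(l - 6*sqrt(2))*(l - 2*sqrt(2))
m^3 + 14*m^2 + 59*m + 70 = (m + 2)*(m + 5)*(m + 7)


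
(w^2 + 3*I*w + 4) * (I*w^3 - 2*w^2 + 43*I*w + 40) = I*w^5 - 5*w^4 + 41*I*w^3 - 97*w^2 + 292*I*w + 160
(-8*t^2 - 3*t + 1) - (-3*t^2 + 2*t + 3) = -5*t^2 - 5*t - 2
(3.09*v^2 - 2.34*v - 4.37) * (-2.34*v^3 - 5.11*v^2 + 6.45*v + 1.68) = -7.2306*v^5 - 10.3143*v^4 + 42.1137*v^3 + 12.4289*v^2 - 32.1177*v - 7.3416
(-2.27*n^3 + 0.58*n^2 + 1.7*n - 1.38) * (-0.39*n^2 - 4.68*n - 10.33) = 0.8853*n^5 + 10.3974*n^4 + 20.0717*n^3 - 13.4092*n^2 - 11.1026*n + 14.2554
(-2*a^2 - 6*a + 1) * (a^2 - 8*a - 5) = -2*a^4 + 10*a^3 + 59*a^2 + 22*a - 5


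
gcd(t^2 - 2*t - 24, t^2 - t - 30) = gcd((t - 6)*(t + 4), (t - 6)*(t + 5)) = t - 6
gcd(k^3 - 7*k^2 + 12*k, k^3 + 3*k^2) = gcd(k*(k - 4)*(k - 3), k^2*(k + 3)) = k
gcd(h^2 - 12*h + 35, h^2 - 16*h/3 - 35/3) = h - 7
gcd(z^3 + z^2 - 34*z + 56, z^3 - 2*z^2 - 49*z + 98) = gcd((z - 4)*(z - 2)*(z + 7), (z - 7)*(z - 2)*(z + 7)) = z^2 + 5*z - 14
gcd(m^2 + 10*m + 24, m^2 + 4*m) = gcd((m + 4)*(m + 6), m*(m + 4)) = m + 4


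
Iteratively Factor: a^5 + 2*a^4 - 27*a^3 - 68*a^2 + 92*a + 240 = (a + 2)*(a^4 - 27*a^2 - 14*a + 120) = (a - 5)*(a + 2)*(a^3 + 5*a^2 - 2*a - 24) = (a - 5)*(a + 2)*(a + 4)*(a^2 + a - 6) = (a - 5)*(a - 2)*(a + 2)*(a + 4)*(a + 3)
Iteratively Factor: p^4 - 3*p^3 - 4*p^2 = (p)*(p^3 - 3*p^2 - 4*p) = p*(p - 4)*(p^2 + p) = p*(p - 4)*(p + 1)*(p)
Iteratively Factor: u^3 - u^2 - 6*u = (u)*(u^2 - u - 6) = u*(u - 3)*(u + 2)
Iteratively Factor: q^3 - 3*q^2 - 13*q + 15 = (q + 3)*(q^2 - 6*q + 5) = (q - 5)*(q + 3)*(q - 1)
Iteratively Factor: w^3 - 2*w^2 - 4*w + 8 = (w + 2)*(w^2 - 4*w + 4) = (w - 2)*(w + 2)*(w - 2)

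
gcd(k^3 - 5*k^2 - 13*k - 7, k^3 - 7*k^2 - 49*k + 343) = k - 7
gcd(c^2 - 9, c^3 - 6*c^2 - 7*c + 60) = c + 3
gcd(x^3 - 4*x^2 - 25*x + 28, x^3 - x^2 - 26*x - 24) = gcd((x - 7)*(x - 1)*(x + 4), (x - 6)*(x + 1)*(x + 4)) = x + 4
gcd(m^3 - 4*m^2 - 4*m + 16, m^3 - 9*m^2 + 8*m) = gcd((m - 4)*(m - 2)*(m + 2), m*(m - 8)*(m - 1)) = 1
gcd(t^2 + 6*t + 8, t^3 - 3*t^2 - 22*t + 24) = t + 4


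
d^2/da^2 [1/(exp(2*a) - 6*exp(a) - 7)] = 2*((3 - 2*exp(a))*(-exp(2*a) + 6*exp(a) + 7) - 4*(exp(a) - 3)^2*exp(a))*exp(a)/(-exp(2*a) + 6*exp(a) + 7)^3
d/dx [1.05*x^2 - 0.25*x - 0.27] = 2.1*x - 0.25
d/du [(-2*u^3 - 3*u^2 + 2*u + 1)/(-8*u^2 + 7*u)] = (16*u^4 - 28*u^3 - 5*u^2 + 16*u - 7)/(u^2*(64*u^2 - 112*u + 49))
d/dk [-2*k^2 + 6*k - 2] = 6 - 4*k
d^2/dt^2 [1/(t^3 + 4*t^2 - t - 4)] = 2*(-(3*t + 4)*(t^3 + 4*t^2 - t - 4) + (3*t^2 + 8*t - 1)^2)/(t^3 + 4*t^2 - t - 4)^3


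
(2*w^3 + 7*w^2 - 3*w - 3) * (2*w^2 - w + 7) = 4*w^5 + 12*w^4 + w^3 + 46*w^2 - 18*w - 21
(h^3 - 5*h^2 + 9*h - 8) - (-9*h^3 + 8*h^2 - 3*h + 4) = 10*h^3 - 13*h^2 + 12*h - 12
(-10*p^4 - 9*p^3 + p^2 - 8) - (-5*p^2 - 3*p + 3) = -10*p^4 - 9*p^3 + 6*p^2 + 3*p - 11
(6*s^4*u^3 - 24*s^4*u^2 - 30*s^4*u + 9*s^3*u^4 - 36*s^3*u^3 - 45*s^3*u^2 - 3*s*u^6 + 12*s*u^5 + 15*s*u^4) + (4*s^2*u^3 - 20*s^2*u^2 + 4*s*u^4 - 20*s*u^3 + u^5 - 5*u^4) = 6*s^4*u^3 - 24*s^4*u^2 - 30*s^4*u + 9*s^3*u^4 - 36*s^3*u^3 - 45*s^3*u^2 + 4*s^2*u^3 - 20*s^2*u^2 - 3*s*u^6 + 12*s*u^5 + 19*s*u^4 - 20*s*u^3 + u^5 - 5*u^4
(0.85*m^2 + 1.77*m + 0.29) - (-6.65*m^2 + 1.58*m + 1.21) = 7.5*m^2 + 0.19*m - 0.92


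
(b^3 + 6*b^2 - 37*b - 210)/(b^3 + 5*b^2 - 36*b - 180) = (b + 7)/(b + 6)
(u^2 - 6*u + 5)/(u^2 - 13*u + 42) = (u^2 - 6*u + 5)/(u^2 - 13*u + 42)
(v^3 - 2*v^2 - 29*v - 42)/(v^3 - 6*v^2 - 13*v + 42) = (v + 2)/(v - 2)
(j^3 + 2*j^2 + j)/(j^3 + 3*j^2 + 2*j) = (j + 1)/(j + 2)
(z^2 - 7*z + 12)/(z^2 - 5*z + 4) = (z - 3)/(z - 1)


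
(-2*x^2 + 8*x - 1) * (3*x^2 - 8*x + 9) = -6*x^4 + 40*x^3 - 85*x^2 + 80*x - 9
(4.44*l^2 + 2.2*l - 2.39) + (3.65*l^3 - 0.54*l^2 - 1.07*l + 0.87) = 3.65*l^3 + 3.9*l^2 + 1.13*l - 1.52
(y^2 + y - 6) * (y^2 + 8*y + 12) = y^4 + 9*y^3 + 14*y^2 - 36*y - 72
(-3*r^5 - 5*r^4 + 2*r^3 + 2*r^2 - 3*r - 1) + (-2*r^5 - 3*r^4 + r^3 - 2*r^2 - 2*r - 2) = -5*r^5 - 8*r^4 + 3*r^3 - 5*r - 3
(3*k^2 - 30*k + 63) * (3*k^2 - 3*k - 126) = 9*k^4 - 99*k^3 - 99*k^2 + 3591*k - 7938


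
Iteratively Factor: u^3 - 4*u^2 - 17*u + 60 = (u + 4)*(u^2 - 8*u + 15) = (u - 5)*(u + 4)*(u - 3)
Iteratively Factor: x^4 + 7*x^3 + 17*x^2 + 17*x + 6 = (x + 2)*(x^3 + 5*x^2 + 7*x + 3) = (x + 2)*(x + 3)*(x^2 + 2*x + 1) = (x + 1)*(x + 2)*(x + 3)*(x + 1)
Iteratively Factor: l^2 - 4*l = (l)*(l - 4)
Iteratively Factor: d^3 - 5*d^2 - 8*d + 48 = (d + 3)*(d^2 - 8*d + 16) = (d - 4)*(d + 3)*(d - 4)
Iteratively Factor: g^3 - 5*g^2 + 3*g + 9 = (g - 3)*(g^2 - 2*g - 3) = (g - 3)*(g + 1)*(g - 3)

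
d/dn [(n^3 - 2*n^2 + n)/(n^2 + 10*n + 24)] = (n^4 + 20*n^3 + 51*n^2 - 96*n + 24)/(n^4 + 20*n^3 + 148*n^2 + 480*n + 576)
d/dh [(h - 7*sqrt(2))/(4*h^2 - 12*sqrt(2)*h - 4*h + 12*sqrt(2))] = (h^2 - 3*sqrt(2)*h - h + (h - 7*sqrt(2))*(-2*h + 1 + 3*sqrt(2)) + 3*sqrt(2))/(4*(h^2 - 3*sqrt(2)*h - h + 3*sqrt(2))^2)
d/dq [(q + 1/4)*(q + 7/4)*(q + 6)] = 3*q^2 + 16*q + 199/16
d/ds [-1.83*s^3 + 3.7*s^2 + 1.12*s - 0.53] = -5.49*s^2 + 7.4*s + 1.12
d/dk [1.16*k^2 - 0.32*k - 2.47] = 2.32*k - 0.32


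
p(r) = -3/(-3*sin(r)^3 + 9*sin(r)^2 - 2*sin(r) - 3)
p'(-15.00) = 4.64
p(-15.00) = -1.02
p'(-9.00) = 156.54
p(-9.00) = 6.86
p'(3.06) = 0.18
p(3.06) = 0.97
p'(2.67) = -2.12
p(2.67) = 1.29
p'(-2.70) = 430.76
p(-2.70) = 11.23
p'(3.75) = 13.88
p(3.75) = -1.83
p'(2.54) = -4.08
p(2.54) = 1.67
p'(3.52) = 35.44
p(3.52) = 3.40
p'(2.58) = -3.31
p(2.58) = 1.53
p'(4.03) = 1.40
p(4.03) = -0.56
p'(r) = -3*(9*sin(r)^2*cos(r) - 18*sin(r)*cos(r) + 2*cos(r))/(-3*sin(r)^3 + 9*sin(r)^2 - 2*sin(r) - 3)^2 = 3*(-9*sin(r)^2 + 18*sin(r) - 2)*cos(r)/(3*sin(r)^3 - 9*sin(r)^2 + 2*sin(r) + 3)^2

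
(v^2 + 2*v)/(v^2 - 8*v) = (v + 2)/(v - 8)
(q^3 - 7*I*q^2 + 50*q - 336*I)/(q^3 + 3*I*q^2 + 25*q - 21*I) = (q^2 - 14*I*q - 48)/(q^2 - 4*I*q - 3)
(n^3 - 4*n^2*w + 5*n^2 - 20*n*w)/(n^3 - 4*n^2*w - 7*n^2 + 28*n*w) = (n + 5)/(n - 7)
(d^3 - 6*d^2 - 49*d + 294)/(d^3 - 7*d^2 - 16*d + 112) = (d^2 + d - 42)/(d^2 - 16)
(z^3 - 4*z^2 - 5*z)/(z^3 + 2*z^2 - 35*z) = (z + 1)/(z + 7)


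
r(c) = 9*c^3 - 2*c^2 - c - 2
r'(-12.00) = 3935.00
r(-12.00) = -15830.00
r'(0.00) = -1.00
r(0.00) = -2.00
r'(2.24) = 125.52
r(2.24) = 86.88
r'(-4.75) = 627.19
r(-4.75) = -1006.92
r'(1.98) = 96.93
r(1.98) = 58.04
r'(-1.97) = 111.66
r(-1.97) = -76.60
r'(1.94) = 92.86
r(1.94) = 54.25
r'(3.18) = 259.31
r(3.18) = 264.01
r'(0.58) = 5.76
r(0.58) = -1.50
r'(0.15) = -0.99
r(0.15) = -2.16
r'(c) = 27*c^2 - 4*c - 1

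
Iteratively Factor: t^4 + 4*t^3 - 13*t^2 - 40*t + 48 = (t + 4)*(t^3 - 13*t + 12) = (t - 1)*(t + 4)*(t^2 + t - 12) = (t - 1)*(t + 4)^2*(t - 3)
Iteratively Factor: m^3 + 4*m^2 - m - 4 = (m - 1)*(m^2 + 5*m + 4) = (m - 1)*(m + 4)*(m + 1)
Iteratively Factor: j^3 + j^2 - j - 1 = (j + 1)*(j^2 - 1) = (j - 1)*(j + 1)*(j + 1)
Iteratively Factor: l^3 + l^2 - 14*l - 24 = (l + 3)*(l^2 - 2*l - 8) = (l - 4)*(l + 3)*(l + 2)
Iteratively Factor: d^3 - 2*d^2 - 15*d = (d)*(d^2 - 2*d - 15) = d*(d - 5)*(d + 3)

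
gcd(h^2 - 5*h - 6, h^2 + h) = h + 1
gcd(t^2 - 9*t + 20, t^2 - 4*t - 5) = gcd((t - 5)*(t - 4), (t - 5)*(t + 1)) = t - 5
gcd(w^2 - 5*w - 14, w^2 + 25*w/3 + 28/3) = 1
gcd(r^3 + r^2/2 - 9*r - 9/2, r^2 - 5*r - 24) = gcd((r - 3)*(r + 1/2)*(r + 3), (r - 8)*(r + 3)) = r + 3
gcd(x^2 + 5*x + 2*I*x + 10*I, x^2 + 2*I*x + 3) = 1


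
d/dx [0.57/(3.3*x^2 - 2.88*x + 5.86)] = (1.6416 - 3.762*x)/(3.3*x^2 - 2.88*x + 5.86)^2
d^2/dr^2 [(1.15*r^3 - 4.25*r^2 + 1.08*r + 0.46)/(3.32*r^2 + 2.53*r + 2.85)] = (88.164454*r^3 + 321.455274*r^2 + 17.914386*r - 87.432142)/(36.594368*r^6 + 83.660016*r^5 + 157.994484*r^4 + 159.827437*r^3 + 135.627795*r^2 + 61.649775*r + 23.149125)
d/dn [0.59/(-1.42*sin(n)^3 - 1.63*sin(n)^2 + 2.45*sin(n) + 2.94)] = (2.5134*sin(n)^2 + 1.9234*sin(n) - 1.4455)*cos(n)/(1.42*sin(n)^3 + 1.63*sin(n)^2 - 2.45*sin(n) - 2.94)^2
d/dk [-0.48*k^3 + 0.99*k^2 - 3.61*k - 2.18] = -1.44*k^2 + 1.98*k - 3.61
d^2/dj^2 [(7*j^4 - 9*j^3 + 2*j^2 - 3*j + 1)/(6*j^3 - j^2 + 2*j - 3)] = 2*(-59*j^6 + 336*j^5 - 627*j^4 - 104*j^3 + 237*j^2 - 168*j + 1)/(216*j^9 - 108*j^8 + 234*j^7 - 397*j^6 + 186*j^5 - 237*j^4 + 206*j^3 - 63*j^2 + 54*j - 27)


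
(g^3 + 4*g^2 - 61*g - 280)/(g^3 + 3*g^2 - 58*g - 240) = (g + 7)/(g + 6)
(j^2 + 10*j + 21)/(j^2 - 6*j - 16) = (j^2 + 10*j + 21)/(j^2 - 6*j - 16)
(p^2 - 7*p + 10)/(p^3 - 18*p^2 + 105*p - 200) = (p - 2)/(p^2 - 13*p + 40)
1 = 1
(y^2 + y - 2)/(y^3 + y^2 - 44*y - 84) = (y - 1)/(y^2 - y - 42)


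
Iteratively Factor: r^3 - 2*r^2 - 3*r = (r)*(r^2 - 2*r - 3) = r*(r - 3)*(r + 1)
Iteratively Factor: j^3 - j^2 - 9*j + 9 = (j + 3)*(j^2 - 4*j + 3) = (j - 3)*(j + 3)*(j - 1)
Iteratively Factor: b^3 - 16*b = (b)*(b^2 - 16) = b*(b - 4)*(b + 4)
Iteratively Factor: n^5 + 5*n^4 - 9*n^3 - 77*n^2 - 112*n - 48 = (n + 1)*(n^4 + 4*n^3 - 13*n^2 - 64*n - 48) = (n + 1)*(n + 3)*(n^3 + n^2 - 16*n - 16) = (n + 1)^2*(n + 3)*(n^2 - 16) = (n - 4)*(n + 1)^2*(n + 3)*(n + 4)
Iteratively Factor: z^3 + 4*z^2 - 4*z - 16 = (z - 2)*(z^2 + 6*z + 8) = (z - 2)*(z + 2)*(z + 4)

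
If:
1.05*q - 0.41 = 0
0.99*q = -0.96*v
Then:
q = 0.39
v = -0.40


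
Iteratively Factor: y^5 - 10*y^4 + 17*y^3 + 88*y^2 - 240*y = (y)*(y^4 - 10*y^3 + 17*y^2 + 88*y - 240) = y*(y - 5)*(y^3 - 5*y^2 - 8*y + 48) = y*(y - 5)*(y + 3)*(y^2 - 8*y + 16) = y*(y - 5)*(y - 4)*(y + 3)*(y - 4)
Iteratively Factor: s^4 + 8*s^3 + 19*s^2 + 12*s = (s + 3)*(s^3 + 5*s^2 + 4*s) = s*(s + 3)*(s^2 + 5*s + 4) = s*(s + 1)*(s + 3)*(s + 4)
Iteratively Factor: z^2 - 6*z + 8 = (z - 4)*(z - 2)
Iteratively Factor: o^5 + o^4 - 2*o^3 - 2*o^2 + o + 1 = (o - 1)*(o^4 + 2*o^3 - 2*o - 1) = (o - 1)*(o + 1)*(o^3 + o^2 - o - 1) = (o - 1)*(o + 1)^2*(o^2 - 1) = (o - 1)^2*(o + 1)^2*(o + 1)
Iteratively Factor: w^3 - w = (w + 1)*(w^2 - w) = w*(w + 1)*(w - 1)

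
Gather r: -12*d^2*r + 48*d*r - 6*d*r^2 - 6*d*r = -6*d*r^2 + r*(-12*d^2 + 42*d)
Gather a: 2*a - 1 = 2*a - 1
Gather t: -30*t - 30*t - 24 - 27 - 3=-60*t - 54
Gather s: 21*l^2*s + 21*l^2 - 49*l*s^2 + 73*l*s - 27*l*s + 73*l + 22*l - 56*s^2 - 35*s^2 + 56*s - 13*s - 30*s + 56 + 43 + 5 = 21*l^2 + 95*l + s^2*(-49*l - 91) + s*(21*l^2 + 46*l + 13) + 104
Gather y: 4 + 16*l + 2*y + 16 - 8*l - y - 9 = 8*l + y + 11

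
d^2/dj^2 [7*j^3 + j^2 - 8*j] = 42*j + 2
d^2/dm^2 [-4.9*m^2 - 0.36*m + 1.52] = -9.80000000000000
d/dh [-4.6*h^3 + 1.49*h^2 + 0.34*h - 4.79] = -13.8*h^2 + 2.98*h + 0.34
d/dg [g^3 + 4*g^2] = g*(3*g + 8)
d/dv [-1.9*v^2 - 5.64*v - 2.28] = -3.8*v - 5.64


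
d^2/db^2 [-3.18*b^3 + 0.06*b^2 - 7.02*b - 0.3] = 0.12 - 19.08*b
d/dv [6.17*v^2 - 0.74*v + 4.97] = 12.34*v - 0.74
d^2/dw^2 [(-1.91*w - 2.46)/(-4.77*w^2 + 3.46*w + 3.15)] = ((-54.6642*w - 10.2512)*(-4.77*w^2 + 3.46*w + 3.15) - (1.91*w + 2.46)*(9.54*w - 3.46)*(19.08*w - 6.92))/(-4.77*w^2 + 3.46*w + 3.15)^3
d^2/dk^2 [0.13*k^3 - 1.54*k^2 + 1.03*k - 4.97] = 0.78*k - 3.08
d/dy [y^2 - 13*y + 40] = 2*y - 13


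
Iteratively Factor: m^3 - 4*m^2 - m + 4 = (m - 4)*(m^2 - 1) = (m - 4)*(m + 1)*(m - 1)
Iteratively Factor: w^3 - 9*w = (w + 3)*(w^2 - 3*w) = (w - 3)*(w + 3)*(w)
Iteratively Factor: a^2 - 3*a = (a - 3)*(a)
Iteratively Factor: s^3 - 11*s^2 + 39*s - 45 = (s - 3)*(s^2 - 8*s + 15) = (s - 3)^2*(s - 5)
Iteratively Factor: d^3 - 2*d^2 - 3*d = (d)*(d^2 - 2*d - 3) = d*(d + 1)*(d - 3)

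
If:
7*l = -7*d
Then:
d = -l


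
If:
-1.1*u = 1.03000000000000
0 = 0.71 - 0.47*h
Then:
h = 1.51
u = -0.94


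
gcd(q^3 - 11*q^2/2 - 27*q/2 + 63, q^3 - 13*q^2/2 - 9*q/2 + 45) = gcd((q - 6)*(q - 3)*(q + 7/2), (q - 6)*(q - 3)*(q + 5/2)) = q^2 - 9*q + 18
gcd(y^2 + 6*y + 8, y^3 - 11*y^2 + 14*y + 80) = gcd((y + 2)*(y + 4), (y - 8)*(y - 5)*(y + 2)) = y + 2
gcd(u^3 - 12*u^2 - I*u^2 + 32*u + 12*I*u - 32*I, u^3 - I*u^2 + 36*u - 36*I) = u - I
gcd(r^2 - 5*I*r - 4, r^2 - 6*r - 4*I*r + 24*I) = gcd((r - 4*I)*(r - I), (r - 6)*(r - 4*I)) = r - 4*I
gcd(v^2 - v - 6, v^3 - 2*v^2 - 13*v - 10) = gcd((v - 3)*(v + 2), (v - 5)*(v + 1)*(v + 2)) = v + 2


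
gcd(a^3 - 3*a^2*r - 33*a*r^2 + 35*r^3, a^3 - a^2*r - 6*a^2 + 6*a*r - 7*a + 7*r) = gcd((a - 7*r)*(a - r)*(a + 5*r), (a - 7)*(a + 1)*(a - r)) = -a + r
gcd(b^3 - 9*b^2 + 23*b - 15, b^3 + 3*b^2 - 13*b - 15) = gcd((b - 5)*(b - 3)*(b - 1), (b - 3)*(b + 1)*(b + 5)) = b - 3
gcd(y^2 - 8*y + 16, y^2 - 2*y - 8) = y - 4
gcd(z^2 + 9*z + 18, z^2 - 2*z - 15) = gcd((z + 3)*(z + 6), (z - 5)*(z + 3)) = z + 3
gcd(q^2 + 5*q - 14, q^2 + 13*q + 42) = q + 7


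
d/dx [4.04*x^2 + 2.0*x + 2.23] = 8.08*x + 2.0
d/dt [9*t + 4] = 9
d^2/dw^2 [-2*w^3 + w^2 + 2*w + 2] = 2 - 12*w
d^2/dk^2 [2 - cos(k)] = cos(k)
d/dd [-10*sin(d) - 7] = -10*cos(d)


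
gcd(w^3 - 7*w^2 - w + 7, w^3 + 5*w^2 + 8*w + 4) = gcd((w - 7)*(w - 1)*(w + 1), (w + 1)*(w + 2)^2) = w + 1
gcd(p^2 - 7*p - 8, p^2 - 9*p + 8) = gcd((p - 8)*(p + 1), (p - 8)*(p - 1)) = p - 8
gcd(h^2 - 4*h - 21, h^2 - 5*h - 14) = h - 7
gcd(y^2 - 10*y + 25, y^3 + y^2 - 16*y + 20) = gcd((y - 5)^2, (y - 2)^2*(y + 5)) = 1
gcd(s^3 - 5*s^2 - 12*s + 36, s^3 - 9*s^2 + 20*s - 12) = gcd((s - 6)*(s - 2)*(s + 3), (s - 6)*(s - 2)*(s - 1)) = s^2 - 8*s + 12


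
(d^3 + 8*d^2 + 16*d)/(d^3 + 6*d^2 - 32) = d/(d - 2)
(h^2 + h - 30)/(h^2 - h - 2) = (-h^2 - h + 30)/(-h^2 + h + 2)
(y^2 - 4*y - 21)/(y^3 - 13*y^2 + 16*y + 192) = (y - 7)/(y^2 - 16*y + 64)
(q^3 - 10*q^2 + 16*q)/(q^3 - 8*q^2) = (q - 2)/q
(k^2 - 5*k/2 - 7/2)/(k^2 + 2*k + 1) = (k - 7/2)/(k + 1)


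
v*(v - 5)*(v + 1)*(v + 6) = v^4 + 2*v^3 - 29*v^2 - 30*v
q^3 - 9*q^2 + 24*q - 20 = (q - 5)*(q - 2)^2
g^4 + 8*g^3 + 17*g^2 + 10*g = g*(g + 1)*(g + 2)*(g + 5)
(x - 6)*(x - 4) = x^2 - 10*x + 24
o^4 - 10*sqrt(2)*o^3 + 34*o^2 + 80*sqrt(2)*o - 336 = (o - 7*sqrt(2))*(o - 3*sqrt(2))*(o - 2*sqrt(2))*(o + 2*sqrt(2))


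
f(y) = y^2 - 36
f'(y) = 2*y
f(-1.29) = -34.34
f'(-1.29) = -2.58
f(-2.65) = -28.98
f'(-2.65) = -5.30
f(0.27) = -35.93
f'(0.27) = 0.54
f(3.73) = -22.09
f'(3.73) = 7.46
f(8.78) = 41.09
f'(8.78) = 17.56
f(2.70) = -28.71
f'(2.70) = 5.40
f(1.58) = -33.50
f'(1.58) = 3.16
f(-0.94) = -35.12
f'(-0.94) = -1.88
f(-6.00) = 0.00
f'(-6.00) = -12.00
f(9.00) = 45.00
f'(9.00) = 18.00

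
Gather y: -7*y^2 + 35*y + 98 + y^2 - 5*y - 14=-6*y^2 + 30*y + 84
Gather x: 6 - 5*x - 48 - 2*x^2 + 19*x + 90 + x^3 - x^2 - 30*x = x^3 - 3*x^2 - 16*x + 48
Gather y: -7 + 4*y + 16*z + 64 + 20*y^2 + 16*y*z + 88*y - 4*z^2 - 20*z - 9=20*y^2 + y*(16*z + 92) - 4*z^2 - 4*z + 48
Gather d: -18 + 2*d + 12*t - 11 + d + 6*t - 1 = 3*d + 18*t - 30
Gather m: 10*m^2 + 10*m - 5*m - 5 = 10*m^2 + 5*m - 5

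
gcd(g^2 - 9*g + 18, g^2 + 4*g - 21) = g - 3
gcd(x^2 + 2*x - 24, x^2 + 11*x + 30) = x + 6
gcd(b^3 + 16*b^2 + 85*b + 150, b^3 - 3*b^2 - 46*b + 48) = b + 6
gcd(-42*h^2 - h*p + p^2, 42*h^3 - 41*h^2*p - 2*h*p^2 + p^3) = -42*h^2 - h*p + p^2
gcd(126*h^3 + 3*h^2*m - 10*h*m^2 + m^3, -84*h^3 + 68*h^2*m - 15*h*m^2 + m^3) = 42*h^2 - 13*h*m + m^2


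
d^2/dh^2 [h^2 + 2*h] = 2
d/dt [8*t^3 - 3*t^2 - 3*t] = 24*t^2 - 6*t - 3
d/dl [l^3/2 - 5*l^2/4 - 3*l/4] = 3*l^2/2 - 5*l/2 - 3/4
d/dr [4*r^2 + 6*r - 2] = 8*r + 6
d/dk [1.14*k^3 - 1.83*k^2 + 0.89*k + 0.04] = 3.42*k^2 - 3.66*k + 0.89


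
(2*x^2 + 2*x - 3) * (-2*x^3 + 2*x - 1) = -4*x^5 - 4*x^4 + 10*x^3 + 2*x^2 - 8*x + 3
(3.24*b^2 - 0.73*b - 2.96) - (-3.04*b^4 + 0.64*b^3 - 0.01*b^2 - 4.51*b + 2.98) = 3.04*b^4 - 0.64*b^3 + 3.25*b^2 + 3.78*b - 5.94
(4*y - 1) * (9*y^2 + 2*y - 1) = 36*y^3 - y^2 - 6*y + 1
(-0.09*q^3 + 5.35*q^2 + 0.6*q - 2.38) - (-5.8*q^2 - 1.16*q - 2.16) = -0.09*q^3 + 11.15*q^2 + 1.76*q - 0.22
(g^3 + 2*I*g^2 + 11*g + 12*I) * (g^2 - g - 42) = g^5 - g^4 + 2*I*g^4 - 31*g^3 - 2*I*g^3 - 11*g^2 - 72*I*g^2 - 462*g - 12*I*g - 504*I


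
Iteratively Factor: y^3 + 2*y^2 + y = (y)*(y^2 + 2*y + 1) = y*(y + 1)*(y + 1)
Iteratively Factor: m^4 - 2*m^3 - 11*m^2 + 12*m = (m)*(m^3 - 2*m^2 - 11*m + 12) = m*(m + 3)*(m^2 - 5*m + 4) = m*(m - 4)*(m + 3)*(m - 1)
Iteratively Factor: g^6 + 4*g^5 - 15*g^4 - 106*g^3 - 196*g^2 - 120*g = (g + 3)*(g^5 + g^4 - 18*g^3 - 52*g^2 - 40*g) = (g + 2)*(g + 3)*(g^4 - g^3 - 16*g^2 - 20*g) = (g + 2)^2*(g + 3)*(g^3 - 3*g^2 - 10*g) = (g + 2)^3*(g + 3)*(g^2 - 5*g) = (g - 5)*(g + 2)^3*(g + 3)*(g)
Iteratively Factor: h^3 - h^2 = (h - 1)*(h^2) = h*(h - 1)*(h)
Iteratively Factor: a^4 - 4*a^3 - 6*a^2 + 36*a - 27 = (a + 3)*(a^3 - 7*a^2 + 15*a - 9) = (a - 1)*(a + 3)*(a^2 - 6*a + 9) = (a - 3)*(a - 1)*(a + 3)*(a - 3)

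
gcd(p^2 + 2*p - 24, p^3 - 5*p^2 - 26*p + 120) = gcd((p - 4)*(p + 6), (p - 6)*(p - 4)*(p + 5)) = p - 4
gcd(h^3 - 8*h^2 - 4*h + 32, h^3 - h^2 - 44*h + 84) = h - 2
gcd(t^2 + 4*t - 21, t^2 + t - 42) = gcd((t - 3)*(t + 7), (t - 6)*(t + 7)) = t + 7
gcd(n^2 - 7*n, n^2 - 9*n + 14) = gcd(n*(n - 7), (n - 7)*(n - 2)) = n - 7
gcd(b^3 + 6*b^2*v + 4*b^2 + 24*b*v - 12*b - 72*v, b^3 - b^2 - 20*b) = 1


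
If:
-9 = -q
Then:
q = 9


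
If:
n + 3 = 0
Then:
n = -3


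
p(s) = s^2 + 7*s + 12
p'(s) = 2*s + 7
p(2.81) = 39.57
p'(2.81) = 12.62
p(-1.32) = 4.50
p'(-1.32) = 4.36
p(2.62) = 37.20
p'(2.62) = 12.24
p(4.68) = 66.66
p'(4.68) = 16.36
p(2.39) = 34.44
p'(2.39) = 11.78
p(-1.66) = 3.14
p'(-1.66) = 3.68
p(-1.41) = 4.12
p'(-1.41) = 4.18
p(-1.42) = 4.08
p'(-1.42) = 4.16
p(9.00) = 156.00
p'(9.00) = 25.00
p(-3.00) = 0.00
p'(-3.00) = 1.00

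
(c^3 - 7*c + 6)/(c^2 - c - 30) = (-c^3 + 7*c - 6)/(-c^2 + c + 30)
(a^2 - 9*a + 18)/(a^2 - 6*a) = (a - 3)/a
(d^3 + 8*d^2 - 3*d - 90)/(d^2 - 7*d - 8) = (-d^3 - 8*d^2 + 3*d + 90)/(-d^2 + 7*d + 8)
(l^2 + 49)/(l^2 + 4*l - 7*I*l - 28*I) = (l + 7*I)/(l + 4)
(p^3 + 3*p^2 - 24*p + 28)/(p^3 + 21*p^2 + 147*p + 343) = (p^2 - 4*p + 4)/(p^2 + 14*p + 49)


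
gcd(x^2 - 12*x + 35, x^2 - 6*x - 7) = x - 7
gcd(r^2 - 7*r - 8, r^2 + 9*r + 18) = 1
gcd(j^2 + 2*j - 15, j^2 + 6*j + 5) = j + 5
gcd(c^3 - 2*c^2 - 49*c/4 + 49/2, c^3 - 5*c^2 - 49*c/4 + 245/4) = c^2 - 49/4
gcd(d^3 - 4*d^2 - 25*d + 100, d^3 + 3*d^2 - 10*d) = d + 5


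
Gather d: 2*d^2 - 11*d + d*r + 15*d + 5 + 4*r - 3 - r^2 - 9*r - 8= 2*d^2 + d*(r + 4) - r^2 - 5*r - 6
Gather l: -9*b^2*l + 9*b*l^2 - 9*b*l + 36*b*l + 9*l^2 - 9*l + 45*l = l^2*(9*b + 9) + l*(-9*b^2 + 27*b + 36)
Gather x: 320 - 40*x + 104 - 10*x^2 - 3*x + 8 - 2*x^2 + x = -12*x^2 - 42*x + 432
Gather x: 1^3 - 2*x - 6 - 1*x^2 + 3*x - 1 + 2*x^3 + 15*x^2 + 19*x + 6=2*x^3 + 14*x^2 + 20*x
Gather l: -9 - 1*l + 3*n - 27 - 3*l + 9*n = -4*l + 12*n - 36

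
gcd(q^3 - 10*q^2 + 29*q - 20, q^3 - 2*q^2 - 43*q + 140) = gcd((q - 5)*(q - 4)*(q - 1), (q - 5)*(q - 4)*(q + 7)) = q^2 - 9*q + 20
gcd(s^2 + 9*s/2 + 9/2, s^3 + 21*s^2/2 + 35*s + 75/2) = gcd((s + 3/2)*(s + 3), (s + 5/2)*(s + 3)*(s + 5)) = s + 3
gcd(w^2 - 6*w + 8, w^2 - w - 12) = w - 4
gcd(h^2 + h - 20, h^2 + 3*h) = 1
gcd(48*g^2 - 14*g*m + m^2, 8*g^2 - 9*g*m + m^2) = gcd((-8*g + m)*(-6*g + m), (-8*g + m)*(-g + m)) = 8*g - m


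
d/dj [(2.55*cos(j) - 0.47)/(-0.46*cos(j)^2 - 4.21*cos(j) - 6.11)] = (-1.173*cos(j)^2 + 0.432399999999999*cos(j) + 17.5592)*sin(j)/(0.2116*cos(j)^4 + 3.8732*cos(j)^3 + 23.3453*cos(j)^2 + 51.4462*cos(j) + 37.3321)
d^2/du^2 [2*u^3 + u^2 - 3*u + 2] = 12*u + 2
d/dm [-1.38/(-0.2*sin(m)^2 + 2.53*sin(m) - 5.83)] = (3.4914 - 0.552*sin(m))*cos(m)/(0.2*sin(m)^2 - 2.53*sin(m) + 5.83)^2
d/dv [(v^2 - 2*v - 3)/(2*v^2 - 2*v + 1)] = 2*(v^2 + 7*v - 4)/(4*v^4 - 8*v^3 + 8*v^2 - 4*v + 1)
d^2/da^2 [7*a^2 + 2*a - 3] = 14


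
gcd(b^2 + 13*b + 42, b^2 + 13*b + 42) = b^2 + 13*b + 42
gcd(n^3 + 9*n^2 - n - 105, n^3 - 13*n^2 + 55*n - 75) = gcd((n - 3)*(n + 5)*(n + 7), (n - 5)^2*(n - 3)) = n - 3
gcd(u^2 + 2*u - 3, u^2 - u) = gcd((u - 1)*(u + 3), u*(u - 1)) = u - 1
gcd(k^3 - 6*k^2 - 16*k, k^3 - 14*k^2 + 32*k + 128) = k^2 - 6*k - 16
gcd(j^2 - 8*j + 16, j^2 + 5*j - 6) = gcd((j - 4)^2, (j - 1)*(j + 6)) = 1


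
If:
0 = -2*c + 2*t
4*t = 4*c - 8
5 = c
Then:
No Solution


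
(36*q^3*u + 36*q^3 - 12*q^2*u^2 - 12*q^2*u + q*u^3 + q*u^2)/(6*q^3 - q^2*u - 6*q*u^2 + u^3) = q*(6*q*u + 6*q - u^2 - u)/(q^2 - u^2)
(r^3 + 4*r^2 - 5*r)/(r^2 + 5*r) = r - 1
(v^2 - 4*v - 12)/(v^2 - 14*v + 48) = (v + 2)/(v - 8)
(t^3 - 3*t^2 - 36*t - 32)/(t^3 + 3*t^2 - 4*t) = (t^2 - 7*t - 8)/(t*(t - 1))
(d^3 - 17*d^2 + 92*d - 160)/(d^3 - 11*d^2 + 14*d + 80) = (d - 4)/(d + 2)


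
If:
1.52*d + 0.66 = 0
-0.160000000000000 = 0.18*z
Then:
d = -0.43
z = -0.89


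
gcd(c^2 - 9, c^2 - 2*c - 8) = 1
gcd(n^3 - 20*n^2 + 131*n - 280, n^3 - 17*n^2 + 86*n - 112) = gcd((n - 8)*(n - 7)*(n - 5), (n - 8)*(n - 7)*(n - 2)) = n^2 - 15*n + 56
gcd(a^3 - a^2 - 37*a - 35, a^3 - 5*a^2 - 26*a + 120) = a + 5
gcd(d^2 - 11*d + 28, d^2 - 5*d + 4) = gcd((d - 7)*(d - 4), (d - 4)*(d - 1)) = d - 4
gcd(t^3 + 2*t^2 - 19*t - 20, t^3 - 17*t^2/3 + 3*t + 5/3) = 1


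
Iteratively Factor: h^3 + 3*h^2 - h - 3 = (h + 3)*(h^2 - 1) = (h - 1)*(h + 3)*(h + 1)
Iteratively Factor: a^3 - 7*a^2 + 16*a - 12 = (a - 2)*(a^2 - 5*a + 6) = (a - 2)^2*(a - 3)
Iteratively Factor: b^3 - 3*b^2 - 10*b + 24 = (b - 4)*(b^2 + b - 6) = (b - 4)*(b - 2)*(b + 3)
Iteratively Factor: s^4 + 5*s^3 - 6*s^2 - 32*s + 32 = (s + 4)*(s^3 + s^2 - 10*s + 8) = (s + 4)^2*(s^2 - 3*s + 2) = (s - 1)*(s + 4)^2*(s - 2)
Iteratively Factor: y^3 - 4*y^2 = (y)*(y^2 - 4*y) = y^2*(y - 4)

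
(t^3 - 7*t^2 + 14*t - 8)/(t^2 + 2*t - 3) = (t^2 - 6*t + 8)/(t + 3)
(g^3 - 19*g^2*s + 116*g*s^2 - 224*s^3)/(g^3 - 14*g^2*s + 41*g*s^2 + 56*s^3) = (g - 4*s)/(g + s)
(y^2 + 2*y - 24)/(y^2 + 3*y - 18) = (y - 4)/(y - 3)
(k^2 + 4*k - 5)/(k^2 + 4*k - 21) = (k^2 + 4*k - 5)/(k^2 + 4*k - 21)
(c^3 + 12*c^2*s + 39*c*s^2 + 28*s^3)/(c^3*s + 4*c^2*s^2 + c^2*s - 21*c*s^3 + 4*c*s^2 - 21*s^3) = (-c^2 - 5*c*s - 4*s^2)/(s*(-c^2 + 3*c*s - c + 3*s))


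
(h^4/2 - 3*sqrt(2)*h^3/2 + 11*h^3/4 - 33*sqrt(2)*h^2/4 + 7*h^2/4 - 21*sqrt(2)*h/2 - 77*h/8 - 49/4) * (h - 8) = h^5/2 - 3*sqrt(2)*h^4/2 - 5*h^4/4 - 81*h^3/4 + 15*sqrt(2)*h^3/4 - 189*h^2/8 + 111*sqrt(2)*h^2/2 + 259*h/4 + 84*sqrt(2)*h + 98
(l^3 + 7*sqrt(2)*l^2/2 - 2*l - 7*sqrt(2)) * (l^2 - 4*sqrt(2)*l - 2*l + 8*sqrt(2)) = l^5 - 2*l^4 - sqrt(2)*l^4/2 - 30*l^3 + sqrt(2)*l^3 + sqrt(2)*l^2 + 60*l^2 - 2*sqrt(2)*l + 56*l - 112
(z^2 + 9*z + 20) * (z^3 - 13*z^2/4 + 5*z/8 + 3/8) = z^5 + 23*z^4/4 - 69*z^3/8 - 59*z^2 + 127*z/8 + 15/2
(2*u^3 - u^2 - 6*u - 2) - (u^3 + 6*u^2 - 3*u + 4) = u^3 - 7*u^2 - 3*u - 6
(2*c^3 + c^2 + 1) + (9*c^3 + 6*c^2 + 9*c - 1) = 11*c^3 + 7*c^2 + 9*c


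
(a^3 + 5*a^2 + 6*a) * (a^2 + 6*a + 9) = a^5 + 11*a^4 + 45*a^3 + 81*a^2 + 54*a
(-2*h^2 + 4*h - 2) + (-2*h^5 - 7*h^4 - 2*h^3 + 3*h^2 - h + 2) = -2*h^5 - 7*h^4 - 2*h^3 + h^2 + 3*h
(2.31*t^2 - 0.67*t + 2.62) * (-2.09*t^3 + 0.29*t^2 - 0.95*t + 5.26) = -4.8279*t^5 + 2.0702*t^4 - 7.8646*t^3 + 13.5469*t^2 - 6.0132*t + 13.7812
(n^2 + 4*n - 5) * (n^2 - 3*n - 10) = n^4 + n^3 - 27*n^2 - 25*n + 50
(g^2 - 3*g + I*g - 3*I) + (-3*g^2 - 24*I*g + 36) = -2*g^2 - 3*g - 23*I*g + 36 - 3*I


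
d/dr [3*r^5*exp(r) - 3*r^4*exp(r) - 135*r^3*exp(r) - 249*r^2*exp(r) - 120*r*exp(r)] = 3*(r^5 + 4*r^4 - 49*r^3 - 218*r^2 - 206*r - 40)*exp(r)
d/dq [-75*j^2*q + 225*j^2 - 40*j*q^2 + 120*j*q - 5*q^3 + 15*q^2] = -75*j^2 - 80*j*q + 120*j - 15*q^2 + 30*q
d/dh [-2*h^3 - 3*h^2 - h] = -6*h^2 - 6*h - 1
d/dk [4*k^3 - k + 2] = 12*k^2 - 1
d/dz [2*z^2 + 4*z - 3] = 4*z + 4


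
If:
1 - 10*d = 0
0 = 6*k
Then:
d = 1/10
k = 0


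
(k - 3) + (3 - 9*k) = -8*k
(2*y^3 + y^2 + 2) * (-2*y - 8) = -4*y^4 - 18*y^3 - 8*y^2 - 4*y - 16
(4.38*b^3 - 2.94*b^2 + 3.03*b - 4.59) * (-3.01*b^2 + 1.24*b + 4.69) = -13.1838*b^5 + 14.2806*b^4 + 7.7763*b^3 + 3.7845*b^2 + 8.5191*b - 21.5271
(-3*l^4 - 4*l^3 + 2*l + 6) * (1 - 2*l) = 6*l^5 + 5*l^4 - 4*l^3 - 4*l^2 - 10*l + 6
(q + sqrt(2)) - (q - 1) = 1 + sqrt(2)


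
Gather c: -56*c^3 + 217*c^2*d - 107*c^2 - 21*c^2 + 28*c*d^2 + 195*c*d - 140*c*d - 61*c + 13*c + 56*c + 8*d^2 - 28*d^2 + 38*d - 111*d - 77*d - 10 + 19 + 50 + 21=-56*c^3 + c^2*(217*d - 128) + c*(28*d^2 + 55*d + 8) - 20*d^2 - 150*d + 80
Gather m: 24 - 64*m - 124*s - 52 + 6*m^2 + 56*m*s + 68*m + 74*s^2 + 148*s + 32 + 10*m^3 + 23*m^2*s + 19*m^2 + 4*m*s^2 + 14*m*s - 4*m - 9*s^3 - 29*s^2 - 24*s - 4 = 10*m^3 + m^2*(23*s + 25) + m*(4*s^2 + 70*s) - 9*s^3 + 45*s^2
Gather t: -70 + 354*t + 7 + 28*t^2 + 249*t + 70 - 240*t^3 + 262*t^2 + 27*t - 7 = -240*t^3 + 290*t^2 + 630*t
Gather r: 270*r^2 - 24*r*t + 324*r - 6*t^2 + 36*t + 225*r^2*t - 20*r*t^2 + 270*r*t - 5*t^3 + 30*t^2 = r^2*(225*t + 270) + r*(-20*t^2 + 246*t + 324) - 5*t^3 + 24*t^2 + 36*t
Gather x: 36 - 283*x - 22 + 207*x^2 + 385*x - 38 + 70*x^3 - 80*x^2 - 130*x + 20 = 70*x^3 + 127*x^2 - 28*x - 4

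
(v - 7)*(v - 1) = v^2 - 8*v + 7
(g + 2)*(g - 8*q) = g^2 - 8*g*q + 2*g - 16*q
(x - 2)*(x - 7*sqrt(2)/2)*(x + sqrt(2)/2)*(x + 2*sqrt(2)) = x^4 - 2*x^3 - sqrt(2)*x^3 - 31*x^2/2 + 2*sqrt(2)*x^2 - 7*sqrt(2)*x + 31*x + 14*sqrt(2)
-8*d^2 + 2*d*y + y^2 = (-2*d + y)*(4*d + y)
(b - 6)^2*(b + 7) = b^3 - 5*b^2 - 48*b + 252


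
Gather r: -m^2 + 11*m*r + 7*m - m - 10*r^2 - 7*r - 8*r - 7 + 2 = -m^2 + 6*m - 10*r^2 + r*(11*m - 15) - 5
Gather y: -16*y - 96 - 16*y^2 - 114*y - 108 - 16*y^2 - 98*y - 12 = -32*y^2 - 228*y - 216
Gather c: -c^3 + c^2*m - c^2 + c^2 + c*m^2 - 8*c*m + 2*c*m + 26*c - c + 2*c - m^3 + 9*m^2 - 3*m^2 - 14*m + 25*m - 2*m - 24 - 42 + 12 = -c^3 + c^2*m + c*(m^2 - 6*m + 27) - m^3 + 6*m^2 + 9*m - 54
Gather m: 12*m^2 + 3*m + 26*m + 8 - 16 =12*m^2 + 29*m - 8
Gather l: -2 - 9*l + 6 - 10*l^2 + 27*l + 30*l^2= 20*l^2 + 18*l + 4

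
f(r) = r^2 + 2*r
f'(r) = 2*r + 2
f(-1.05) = -1.00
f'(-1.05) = -0.10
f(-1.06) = -1.00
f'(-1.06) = -0.12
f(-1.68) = -0.54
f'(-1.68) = -1.36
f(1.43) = 4.90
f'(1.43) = 4.86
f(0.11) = 0.23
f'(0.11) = 2.22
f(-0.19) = -0.34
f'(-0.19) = 1.62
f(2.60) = 11.96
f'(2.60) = 7.20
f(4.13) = 25.32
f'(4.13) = 10.26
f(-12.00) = 120.00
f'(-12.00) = -22.00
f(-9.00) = 63.00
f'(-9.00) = -16.00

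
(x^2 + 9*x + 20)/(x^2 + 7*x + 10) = (x + 4)/(x + 2)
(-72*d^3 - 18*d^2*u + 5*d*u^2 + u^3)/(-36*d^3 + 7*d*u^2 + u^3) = (-4*d + u)/(-2*d + u)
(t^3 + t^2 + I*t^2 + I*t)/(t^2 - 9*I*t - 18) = t*(t^2 + t*(1 + I) + I)/(t^2 - 9*I*t - 18)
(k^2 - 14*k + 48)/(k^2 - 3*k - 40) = (k - 6)/(k + 5)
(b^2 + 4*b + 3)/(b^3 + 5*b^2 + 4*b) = (b + 3)/(b*(b + 4))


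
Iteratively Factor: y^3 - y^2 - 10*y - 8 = (y - 4)*(y^2 + 3*y + 2) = (y - 4)*(y + 1)*(y + 2)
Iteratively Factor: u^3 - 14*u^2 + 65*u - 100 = (u - 4)*(u^2 - 10*u + 25) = (u - 5)*(u - 4)*(u - 5)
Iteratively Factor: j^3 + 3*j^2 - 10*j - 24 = (j - 3)*(j^2 + 6*j + 8) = (j - 3)*(j + 2)*(j + 4)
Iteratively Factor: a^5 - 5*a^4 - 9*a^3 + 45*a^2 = (a)*(a^4 - 5*a^3 - 9*a^2 + 45*a) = a*(a + 3)*(a^3 - 8*a^2 + 15*a) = a^2*(a + 3)*(a^2 - 8*a + 15) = a^2*(a - 3)*(a + 3)*(a - 5)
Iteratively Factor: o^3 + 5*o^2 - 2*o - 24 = (o + 3)*(o^2 + 2*o - 8) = (o - 2)*(o + 3)*(o + 4)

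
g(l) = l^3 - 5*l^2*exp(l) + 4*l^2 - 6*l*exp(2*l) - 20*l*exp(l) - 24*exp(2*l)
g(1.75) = -1414.40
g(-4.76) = -17.37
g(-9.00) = -405.03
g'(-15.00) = 555.00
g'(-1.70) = -3.03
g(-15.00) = -2475.00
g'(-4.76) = 29.97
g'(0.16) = -104.91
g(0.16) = -38.17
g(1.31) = -557.41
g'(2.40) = -11356.18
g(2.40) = -5475.72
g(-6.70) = -121.31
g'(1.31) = -1193.60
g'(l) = -5*l^2*exp(l) + 3*l^2 - 12*l*exp(2*l) - 30*l*exp(l) + 8*l - 54*exp(2*l) - 20*exp(l)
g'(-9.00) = 170.98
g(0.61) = -117.85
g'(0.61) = -275.62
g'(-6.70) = 81.02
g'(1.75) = -2965.80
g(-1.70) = 9.76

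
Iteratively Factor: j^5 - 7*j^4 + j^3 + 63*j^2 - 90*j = (j - 3)*(j^4 - 4*j^3 - 11*j^2 + 30*j) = (j - 3)*(j - 2)*(j^3 - 2*j^2 - 15*j) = (j - 3)*(j - 2)*(j + 3)*(j^2 - 5*j) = j*(j - 3)*(j - 2)*(j + 3)*(j - 5)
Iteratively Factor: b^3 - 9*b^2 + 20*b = (b)*(b^2 - 9*b + 20) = b*(b - 5)*(b - 4)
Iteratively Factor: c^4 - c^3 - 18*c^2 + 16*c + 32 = (c - 2)*(c^3 + c^2 - 16*c - 16) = (c - 4)*(c - 2)*(c^2 + 5*c + 4) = (c - 4)*(c - 2)*(c + 1)*(c + 4)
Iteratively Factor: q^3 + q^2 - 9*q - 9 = (q - 3)*(q^2 + 4*q + 3) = (q - 3)*(q + 3)*(q + 1)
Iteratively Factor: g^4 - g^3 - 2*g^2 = (g)*(g^3 - g^2 - 2*g) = g^2*(g^2 - g - 2) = g^2*(g + 1)*(g - 2)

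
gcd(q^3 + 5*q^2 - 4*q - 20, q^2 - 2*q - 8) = q + 2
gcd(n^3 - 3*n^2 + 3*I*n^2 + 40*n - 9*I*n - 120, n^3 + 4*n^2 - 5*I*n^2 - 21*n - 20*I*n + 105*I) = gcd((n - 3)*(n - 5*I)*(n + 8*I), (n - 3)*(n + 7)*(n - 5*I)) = n^2 + n*(-3 - 5*I) + 15*I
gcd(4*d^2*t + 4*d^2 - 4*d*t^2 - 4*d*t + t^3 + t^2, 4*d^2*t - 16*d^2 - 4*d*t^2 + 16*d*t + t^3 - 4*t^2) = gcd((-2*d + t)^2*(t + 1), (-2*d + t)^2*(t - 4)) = 4*d^2 - 4*d*t + t^2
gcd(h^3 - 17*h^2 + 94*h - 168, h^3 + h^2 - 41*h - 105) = h - 7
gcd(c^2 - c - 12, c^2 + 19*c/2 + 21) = 1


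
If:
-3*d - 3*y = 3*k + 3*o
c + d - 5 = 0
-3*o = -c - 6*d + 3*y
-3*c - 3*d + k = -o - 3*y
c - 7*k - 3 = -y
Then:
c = 672/109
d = -127/109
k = 157/109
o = -784/109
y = 754/109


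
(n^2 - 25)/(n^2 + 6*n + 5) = (n - 5)/(n + 1)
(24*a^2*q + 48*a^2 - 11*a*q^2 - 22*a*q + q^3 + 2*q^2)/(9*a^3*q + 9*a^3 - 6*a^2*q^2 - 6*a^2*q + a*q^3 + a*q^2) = (-8*a*q - 16*a + q^2 + 2*q)/(a*(-3*a*q - 3*a + q^2 + q))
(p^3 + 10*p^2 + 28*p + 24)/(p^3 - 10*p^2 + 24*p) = (p^3 + 10*p^2 + 28*p + 24)/(p*(p^2 - 10*p + 24))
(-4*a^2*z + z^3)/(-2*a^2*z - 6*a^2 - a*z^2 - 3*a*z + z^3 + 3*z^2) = z*(2*a + z)/(a*z + 3*a + z^2 + 3*z)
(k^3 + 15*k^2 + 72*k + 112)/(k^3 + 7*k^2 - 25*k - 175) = (k^2 + 8*k + 16)/(k^2 - 25)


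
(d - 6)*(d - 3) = d^2 - 9*d + 18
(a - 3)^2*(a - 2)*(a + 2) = a^4 - 6*a^3 + 5*a^2 + 24*a - 36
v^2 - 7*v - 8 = (v - 8)*(v + 1)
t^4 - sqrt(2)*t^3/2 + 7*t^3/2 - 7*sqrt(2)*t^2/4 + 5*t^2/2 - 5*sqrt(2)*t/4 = t*(t + 1)*(t + 5/2)*(t - sqrt(2)/2)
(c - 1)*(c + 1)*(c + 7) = c^3 + 7*c^2 - c - 7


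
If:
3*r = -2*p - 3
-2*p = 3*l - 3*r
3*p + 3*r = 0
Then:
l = -5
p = 3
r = -3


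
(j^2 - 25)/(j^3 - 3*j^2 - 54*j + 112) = (j^2 - 25)/(j^3 - 3*j^2 - 54*j + 112)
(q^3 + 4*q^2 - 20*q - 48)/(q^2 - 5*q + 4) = (q^2 + 8*q + 12)/(q - 1)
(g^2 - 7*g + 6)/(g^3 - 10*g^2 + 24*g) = (g - 1)/(g*(g - 4))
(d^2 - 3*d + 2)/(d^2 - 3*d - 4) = (-d^2 + 3*d - 2)/(-d^2 + 3*d + 4)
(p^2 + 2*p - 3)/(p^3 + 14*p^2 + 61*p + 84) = (p - 1)/(p^2 + 11*p + 28)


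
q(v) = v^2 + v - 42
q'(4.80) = 10.60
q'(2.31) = 5.62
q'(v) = 2*v + 1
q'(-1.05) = -1.10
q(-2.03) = -39.91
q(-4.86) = -23.24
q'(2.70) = 6.40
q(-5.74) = -14.79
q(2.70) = -32.01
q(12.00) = 114.00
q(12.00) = 114.00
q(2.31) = -34.35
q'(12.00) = 25.00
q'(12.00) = 25.00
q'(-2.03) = -3.06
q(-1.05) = -41.95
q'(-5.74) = -10.48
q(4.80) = -14.16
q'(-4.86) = -8.72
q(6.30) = 3.99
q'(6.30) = 13.60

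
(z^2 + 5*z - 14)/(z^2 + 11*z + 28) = (z - 2)/(z + 4)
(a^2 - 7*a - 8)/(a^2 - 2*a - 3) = (a - 8)/(a - 3)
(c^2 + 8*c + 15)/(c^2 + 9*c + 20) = (c + 3)/(c + 4)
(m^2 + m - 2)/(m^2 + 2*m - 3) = (m + 2)/(m + 3)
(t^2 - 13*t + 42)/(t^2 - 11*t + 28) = (t - 6)/(t - 4)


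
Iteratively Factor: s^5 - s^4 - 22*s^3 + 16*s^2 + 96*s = (s + 4)*(s^4 - 5*s^3 - 2*s^2 + 24*s) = (s - 3)*(s + 4)*(s^3 - 2*s^2 - 8*s) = s*(s - 3)*(s + 4)*(s^2 - 2*s - 8) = s*(s - 4)*(s - 3)*(s + 4)*(s + 2)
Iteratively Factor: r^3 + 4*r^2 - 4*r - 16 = (r + 2)*(r^2 + 2*r - 8) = (r + 2)*(r + 4)*(r - 2)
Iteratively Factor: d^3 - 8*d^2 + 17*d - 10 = (d - 1)*(d^2 - 7*d + 10) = (d - 5)*(d - 1)*(d - 2)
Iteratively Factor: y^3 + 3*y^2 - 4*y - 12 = (y + 2)*(y^2 + y - 6) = (y + 2)*(y + 3)*(y - 2)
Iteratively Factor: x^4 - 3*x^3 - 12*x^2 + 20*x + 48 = (x + 2)*(x^3 - 5*x^2 - 2*x + 24) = (x - 4)*(x + 2)*(x^2 - x - 6) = (x - 4)*(x + 2)^2*(x - 3)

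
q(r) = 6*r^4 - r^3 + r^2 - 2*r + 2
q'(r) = 24*r^3 - 3*r^2 + 2*r - 2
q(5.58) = 5665.09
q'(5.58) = 4085.54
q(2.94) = 427.62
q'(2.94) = 587.84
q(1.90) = 73.14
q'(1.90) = 155.59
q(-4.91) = 3641.50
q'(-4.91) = -2925.04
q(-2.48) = 255.33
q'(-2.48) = -391.48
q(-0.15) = 2.33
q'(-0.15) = -2.45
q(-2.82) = 417.46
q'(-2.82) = -569.72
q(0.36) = 1.46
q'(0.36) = -0.55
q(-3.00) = 530.00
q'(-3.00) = -683.00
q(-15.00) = 307382.00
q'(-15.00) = -81707.00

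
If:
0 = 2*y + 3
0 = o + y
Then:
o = 3/2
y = -3/2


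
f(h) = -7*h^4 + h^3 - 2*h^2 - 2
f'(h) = -28*h^3 + 3*h^2 - 4*h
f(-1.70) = -71.16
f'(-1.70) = 153.03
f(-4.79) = -3842.81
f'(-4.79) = 3165.25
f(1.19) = -17.18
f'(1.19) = -47.70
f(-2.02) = -134.95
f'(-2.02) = 251.11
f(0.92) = -7.93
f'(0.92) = -22.94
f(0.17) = -2.06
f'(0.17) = -0.73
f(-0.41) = -2.60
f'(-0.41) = 4.07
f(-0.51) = -3.13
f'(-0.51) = 6.53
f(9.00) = -45362.00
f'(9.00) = -20205.00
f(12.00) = -143714.00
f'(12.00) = -48000.00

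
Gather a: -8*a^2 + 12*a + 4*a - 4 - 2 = -8*a^2 + 16*a - 6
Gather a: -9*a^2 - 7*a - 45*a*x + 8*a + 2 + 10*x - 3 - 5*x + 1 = -9*a^2 + a*(1 - 45*x) + 5*x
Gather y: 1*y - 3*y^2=-3*y^2 + y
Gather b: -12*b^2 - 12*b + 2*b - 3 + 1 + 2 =-12*b^2 - 10*b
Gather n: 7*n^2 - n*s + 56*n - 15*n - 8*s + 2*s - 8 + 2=7*n^2 + n*(41 - s) - 6*s - 6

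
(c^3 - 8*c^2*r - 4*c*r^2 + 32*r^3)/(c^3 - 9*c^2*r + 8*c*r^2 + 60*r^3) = (c^2 - 10*c*r + 16*r^2)/(c^2 - 11*c*r + 30*r^2)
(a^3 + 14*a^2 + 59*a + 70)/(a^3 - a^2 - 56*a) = (a^2 + 7*a + 10)/(a*(a - 8))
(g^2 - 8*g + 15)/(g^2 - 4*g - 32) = (-g^2 + 8*g - 15)/(-g^2 + 4*g + 32)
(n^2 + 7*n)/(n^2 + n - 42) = n/(n - 6)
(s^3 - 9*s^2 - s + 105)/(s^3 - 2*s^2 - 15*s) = (s - 7)/s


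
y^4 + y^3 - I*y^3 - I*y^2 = y^2*(y + 1)*(y - I)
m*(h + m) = h*m + m^2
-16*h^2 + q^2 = (-4*h + q)*(4*h + q)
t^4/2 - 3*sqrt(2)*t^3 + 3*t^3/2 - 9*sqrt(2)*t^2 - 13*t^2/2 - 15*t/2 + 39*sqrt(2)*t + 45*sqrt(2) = (t/2 + 1/2)*(t - 3)*(t + 5)*(t - 6*sqrt(2))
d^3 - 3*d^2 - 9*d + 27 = (d - 3)^2*(d + 3)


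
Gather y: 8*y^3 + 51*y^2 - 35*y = 8*y^3 + 51*y^2 - 35*y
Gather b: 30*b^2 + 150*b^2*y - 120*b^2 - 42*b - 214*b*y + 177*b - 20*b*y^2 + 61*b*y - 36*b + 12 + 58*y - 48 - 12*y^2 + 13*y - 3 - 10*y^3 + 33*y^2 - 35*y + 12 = b^2*(150*y - 90) + b*(-20*y^2 - 153*y + 99) - 10*y^3 + 21*y^2 + 36*y - 27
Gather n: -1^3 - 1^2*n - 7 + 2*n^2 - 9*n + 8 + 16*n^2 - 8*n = 18*n^2 - 18*n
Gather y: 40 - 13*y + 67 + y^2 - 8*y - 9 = y^2 - 21*y + 98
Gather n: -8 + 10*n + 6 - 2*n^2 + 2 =-2*n^2 + 10*n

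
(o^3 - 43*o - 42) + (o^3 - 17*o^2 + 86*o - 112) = 2*o^3 - 17*o^2 + 43*o - 154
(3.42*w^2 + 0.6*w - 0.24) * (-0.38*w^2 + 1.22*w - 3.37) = -1.2996*w^4 + 3.9444*w^3 - 10.7022*w^2 - 2.3148*w + 0.8088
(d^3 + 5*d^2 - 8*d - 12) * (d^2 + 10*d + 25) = d^5 + 15*d^4 + 67*d^3 + 33*d^2 - 320*d - 300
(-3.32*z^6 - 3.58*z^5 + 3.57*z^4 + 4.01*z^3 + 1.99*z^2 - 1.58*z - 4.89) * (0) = 0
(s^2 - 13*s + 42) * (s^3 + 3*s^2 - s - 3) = s^5 - 10*s^4 + 2*s^3 + 136*s^2 - 3*s - 126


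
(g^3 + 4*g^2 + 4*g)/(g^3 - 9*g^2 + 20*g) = (g^2 + 4*g + 4)/(g^2 - 9*g + 20)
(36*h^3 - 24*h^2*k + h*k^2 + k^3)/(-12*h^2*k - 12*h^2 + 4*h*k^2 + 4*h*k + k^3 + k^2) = (-3*h + k)/(k + 1)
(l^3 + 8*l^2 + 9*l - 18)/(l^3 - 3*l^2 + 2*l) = (l^2 + 9*l + 18)/(l*(l - 2))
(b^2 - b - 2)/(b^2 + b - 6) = (b + 1)/(b + 3)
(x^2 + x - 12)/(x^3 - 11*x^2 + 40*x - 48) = (x + 4)/(x^2 - 8*x + 16)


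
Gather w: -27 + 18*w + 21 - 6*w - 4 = 12*w - 10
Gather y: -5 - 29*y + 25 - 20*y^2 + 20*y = -20*y^2 - 9*y + 20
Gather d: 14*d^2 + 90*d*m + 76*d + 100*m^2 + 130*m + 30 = 14*d^2 + d*(90*m + 76) + 100*m^2 + 130*m + 30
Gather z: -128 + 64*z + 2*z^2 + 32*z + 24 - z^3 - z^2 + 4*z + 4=-z^3 + z^2 + 100*z - 100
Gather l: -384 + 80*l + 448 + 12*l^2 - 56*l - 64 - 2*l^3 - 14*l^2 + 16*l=-2*l^3 - 2*l^2 + 40*l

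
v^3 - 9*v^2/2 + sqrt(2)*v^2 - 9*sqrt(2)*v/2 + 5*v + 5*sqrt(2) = (v - 5/2)*(v - 2)*(v + sqrt(2))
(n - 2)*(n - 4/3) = n^2 - 10*n/3 + 8/3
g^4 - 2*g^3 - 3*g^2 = g^2*(g - 3)*(g + 1)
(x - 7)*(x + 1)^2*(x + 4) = x^4 - x^3 - 33*x^2 - 59*x - 28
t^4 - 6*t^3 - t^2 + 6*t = t*(t - 6)*(t - 1)*(t + 1)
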